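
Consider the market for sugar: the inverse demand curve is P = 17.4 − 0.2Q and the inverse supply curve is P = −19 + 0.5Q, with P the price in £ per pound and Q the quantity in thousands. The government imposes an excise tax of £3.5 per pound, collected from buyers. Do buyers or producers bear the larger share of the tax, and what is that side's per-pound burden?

Producers bear the larger share: £2.5 per pound.

Rewrite in direct form: Qd = 87 − 5P and Qs = 2P + 38.
Without the tax, 87 − 5P = 2P + 38 gives 7P = 49, so P* = £7 and Q* = 52.
With the tax collected from buyers, demand (in seller-price terms) shifts: Qd = 87 − 5(P + 3.5).
Solving gives Q = 47 with buyers paying £8 and producers receiving £4.5 (the £3.5 wedge).
Per-pound burden: buyers £1, producers £2.5.
Producers take the larger share because supply is less price-elastic here (demand slope 5 vs supply slope 2).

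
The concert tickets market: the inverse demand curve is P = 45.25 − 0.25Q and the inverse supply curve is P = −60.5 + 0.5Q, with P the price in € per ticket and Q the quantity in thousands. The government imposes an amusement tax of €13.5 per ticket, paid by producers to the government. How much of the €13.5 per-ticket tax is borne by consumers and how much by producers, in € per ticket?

Consumers bear €4.5 per ticket; producers bear €9 per ticket.

Rewrite in direct form: Qd = 181 − 4P and Qs = 2P + 121.
Without the tax, 181 − 4P = 2P + 121 gives 6P = 60, so P* = €10 and Q* = 141.
With the tax collected from producers, supply shifts: Qs = 2(P − 13.5) + 121.
New equilibrium: consumers pay €14.5, producers receive €1, Q = 123. (Wedge: Pb − Ps = 13.5.)
Burden on consumers: €4.5; on producers: €9. (They sum to €13.5.)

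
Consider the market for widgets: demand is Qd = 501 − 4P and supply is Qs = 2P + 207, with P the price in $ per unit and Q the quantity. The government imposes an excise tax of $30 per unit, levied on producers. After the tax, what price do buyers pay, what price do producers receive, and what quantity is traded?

Buyers pay $59; producers receive $29; quantity = 265.

Without the tax, 501 − 4P = 2P + 207 gives 6P = 294, so P* = $49 and Q* = 305.
With the tax collected from producers, supply shifts: Qs = 2(P − 30) + 207.
New equilibrium: buyers pay $59, producers receive $29, Q = 265. (Wedge: Pb − Ps = 30.)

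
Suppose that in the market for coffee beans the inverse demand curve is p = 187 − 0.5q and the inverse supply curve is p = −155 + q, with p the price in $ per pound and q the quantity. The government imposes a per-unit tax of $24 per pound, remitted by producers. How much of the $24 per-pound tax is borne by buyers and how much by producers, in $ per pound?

Buyers bear $8 per pound; producers bear $16 per pound.

Inverting to q(p) form: qd = 374 − 2p; qs = p + 155.
Without the tax, 374 − 2p = p + 155 gives 3p = 219, so p* = $73 and q* = 228.
With the tax collected from producers, supply shifts: qs = (p − 24) + 155.
Solving gives q = 212 with buyers paying $81 and producers receiving $57 (the $24 wedge).
Burden on buyers: $8; on producers: $16. (They sum to $24.)
The less price-elastic side of the market bears the larger share of a per-unit tax.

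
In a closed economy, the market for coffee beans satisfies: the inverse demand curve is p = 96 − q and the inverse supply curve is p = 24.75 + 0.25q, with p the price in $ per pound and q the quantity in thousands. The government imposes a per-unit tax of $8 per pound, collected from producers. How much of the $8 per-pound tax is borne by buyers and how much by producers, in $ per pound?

Inverting to q(p) form: qd = 96 − p; qs = 4p − 99.
Without the tax, 96 − p = 4p − 99 gives 5p = 195, so p* = $39 and q* = 57.
With the tax collected from producers, supply shifts: qs = 4(p − 8) − 99.
New equilibrium: buyers pay $45.4, producers receive $37.4, q = 50.6. (Wedge: pb − ps = 8.)
Burden on buyers: $6.4; on producers: $1.6. (They sum to $8.)

Buyers bear $6.4 per pound; producers bear $1.6 per pound.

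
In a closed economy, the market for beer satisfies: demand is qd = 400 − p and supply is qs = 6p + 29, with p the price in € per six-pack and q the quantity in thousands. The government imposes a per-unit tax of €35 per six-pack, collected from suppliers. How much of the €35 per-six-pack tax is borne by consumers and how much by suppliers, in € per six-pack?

Consumers bear €30 per six-pack; suppliers bear €5 per six-pack.

Before the tax: set 400 − p = 6p + 29 → p* = €53, q* = 347.
With the tax collected from suppliers, supply shifts: qs = 6(p − 35) + 29.
New equilibrium: consumers pay €83, suppliers receive €48, q = 317. (Wedge: pb − ps = 35.)
Burden on consumers: €30; on suppliers: €5. (They sum to €35.)
The less price-elastic side of the market bears the larger share of a per-unit tax.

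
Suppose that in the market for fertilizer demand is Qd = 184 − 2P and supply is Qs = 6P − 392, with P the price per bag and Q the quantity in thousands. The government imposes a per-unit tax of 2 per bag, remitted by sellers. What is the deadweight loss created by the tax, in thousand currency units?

Before the tax: set 184 − 2P = 6P − 392 → P* = 72, Q* = 40.
With the tax collected from sellers, supply shifts: Qs = 6(P − 2) − 392.
New equilibrium: consumers pay 73.5, sellers receive 71.5, Q = 37. (Wedge: Pb − Ps = 2.)
Quantity falls by |ΔQ| = |40 − 37| = 3.
DWL = ½ · t · |ΔQ| = ½ · 2 · 3 = 3.

Deadweight loss = 3 thousand.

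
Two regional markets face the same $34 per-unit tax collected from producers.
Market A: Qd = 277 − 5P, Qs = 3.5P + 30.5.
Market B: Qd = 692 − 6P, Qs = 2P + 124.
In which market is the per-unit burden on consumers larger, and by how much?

Market A: pre-tax P* = $29, Q* = 132; post-tax Q = 62; per-unit burden on consumers = $14.
Market B: pre-tax P* = $71, Q* = 266; post-tax Q = 215; per-unit burden on consumers = $8.5.
Difference: $14 vs $8.5 → market A is larger by $5.5.

Market A, by $5.5.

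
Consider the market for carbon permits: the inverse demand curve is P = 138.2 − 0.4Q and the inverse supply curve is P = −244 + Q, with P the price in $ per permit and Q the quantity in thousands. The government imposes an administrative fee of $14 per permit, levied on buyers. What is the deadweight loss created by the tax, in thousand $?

Rewrite in direct form: Qd = 345.5 − 2.5P and Qs = P + 244.
Without the tax, 345.5 − 2.5P = P + 244 gives 3.5P = 101.5, so P* = $29 and Q* = 273.
With the tax collected from buyers, demand (in seller-price terms) shifts: Qd = 345.5 − 2.5(P + 14).
New equilibrium: buyers pay $33, producers receive $19, Q = 263. (Wedge: Pb − Ps = 14.)
Quantity falls by |ΔQ| = |273 − 263| = 10.
DWL = ½ · t · |ΔQ| = ½ · 14 · 10 = $70.

Deadweight loss = $70 thousand.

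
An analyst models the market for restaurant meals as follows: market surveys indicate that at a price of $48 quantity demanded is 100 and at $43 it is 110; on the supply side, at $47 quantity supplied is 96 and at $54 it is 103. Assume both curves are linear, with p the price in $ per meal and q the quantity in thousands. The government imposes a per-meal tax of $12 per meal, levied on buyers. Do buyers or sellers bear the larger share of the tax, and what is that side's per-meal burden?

Sellers bear the larger share: $8 per meal.

Demand slope: (110 − 100)/(43 − 48) = -2, so qd = 196 − 2p.
Supply slope: (103 − 96)/(54 − 47) = 1, so qs = p + 49.
Without the tax, 196 − 2p = p + 49 gives 3p = 147, so p* = $49 and q* = 98.
With the tax collected from buyers, demand (in seller-price terms) shifts: qd = 196 − 2(p + 12).
Solving gives q = 90 with buyers paying $53 and sellers receiving $41 (the $12 wedge).
Per-meal burden: buyers $4, sellers $8.
Sellers take the larger share because supply is less price-elastic here (demand slope 2 vs supply slope 1).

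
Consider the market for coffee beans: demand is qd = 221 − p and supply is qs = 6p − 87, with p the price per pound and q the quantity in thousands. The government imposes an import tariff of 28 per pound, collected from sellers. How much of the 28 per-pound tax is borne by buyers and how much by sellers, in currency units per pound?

Before the tax: set 221 − p = 6p − 87 → p* = 44, q* = 177.
With the tax collected from sellers, supply shifts: qs = 6(p − 28) − 87.
Solving gives q = 153 with buyers paying 68 and sellers receiving 40 (the 28 wedge).
Burden on buyers: 24; on sellers: 4. (They sum to 28.)
The less price-elastic side of the market bears the larger share of a per-unit tax.

Buyers bear 24 per pound; sellers bear 4 per pound.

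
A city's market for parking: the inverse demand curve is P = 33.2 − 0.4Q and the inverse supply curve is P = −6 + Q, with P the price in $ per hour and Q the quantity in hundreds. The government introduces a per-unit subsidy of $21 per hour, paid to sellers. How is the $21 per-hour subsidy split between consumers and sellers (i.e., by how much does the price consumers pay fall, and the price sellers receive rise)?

Consumers gain $6 per hour; sellers gain $15 per hour.

Inverting to Q(P) form: Qd = 83 − 2.5P; Qs = P + 6.
Without the subsidy, 83 − 2.5P = P + 6 gives 3.5P = 77, so P* = $22 and Q* = 28.
With a per-unit subsidy paid to sellers, each receives P + 21 per unit sold, so supply becomes Qs = (P + 21) + 6.
New equilibrium: consumers pay $16, sellers receive $37, Q = 43. (Wedge: Pb − Ps = −21.)
Gain to consumers: $6; to sellers: $15. (They sum to $21.)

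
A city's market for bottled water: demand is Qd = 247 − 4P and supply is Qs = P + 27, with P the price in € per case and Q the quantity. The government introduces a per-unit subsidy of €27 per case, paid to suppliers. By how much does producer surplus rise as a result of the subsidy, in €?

Without the subsidy, 247 − 4P = P + 27 gives 5P = 220, so P* = €44 and Q* = 71.
With a per-unit subsidy paid to suppliers, each receives P + 27 per unit sold, so supply becomes Qs = (P + 27) + 27.
New equilibrium: consumers pay €38.6, suppliers receive €65.6, Q = 92.6. (Wedge: Pb − Ps = −27.)
ΔPS is the trapezoid between Q = 92.6 and Q = 71 of height €21.6: ½ · (71 + 92.6) · 21.6 = €1766.88.

Producer surplus rises by €1766.88.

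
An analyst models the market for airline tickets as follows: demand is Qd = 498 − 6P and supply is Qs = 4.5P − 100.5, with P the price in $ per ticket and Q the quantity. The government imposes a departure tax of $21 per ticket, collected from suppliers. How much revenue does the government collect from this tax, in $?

Without the tax, 498 − 6P = 4.5P − 100.5 gives 10.5P = 598.5, so P* = $57 and Q* = 156.
With the tax collected from suppliers, supply shifts: Qs = 4.5(P − 21) − 100.5.
New equilibrium: consumers pay $66, suppliers receive $45, Q = 102. (Wedge: Pb − Ps = 21.)
Revenue = t · Q = 21 · 102 = $2142.

Tax revenue = $2142.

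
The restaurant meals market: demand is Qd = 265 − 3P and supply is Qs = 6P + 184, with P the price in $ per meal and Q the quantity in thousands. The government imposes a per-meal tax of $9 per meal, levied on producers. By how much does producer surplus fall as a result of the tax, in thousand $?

Without the tax, 265 − 3P = 6P + 184 gives 9P = 81, so P* = $9 and Q* = 238.
With the tax collected from producers, supply shifts: Qs = 6(P − 9) + 184.
New equilibrium: consumers pay $15, producers receive $6, Q = 220. (Wedge: Pb − Ps = 9.)
ΔPS is the trapezoid between Q = 220 and Q = 238 of height $3: ½ · (238 + 220) · 3 = $687.

Producer surplus falls by $687 thousand.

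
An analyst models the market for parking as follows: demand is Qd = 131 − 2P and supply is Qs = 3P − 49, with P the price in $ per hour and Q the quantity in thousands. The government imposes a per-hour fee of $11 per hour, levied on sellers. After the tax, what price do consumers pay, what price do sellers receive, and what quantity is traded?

Before the tax: set 131 − 2P = 3P − 49 → P* = $36, Q* = 59.
With the tax collected from sellers, supply shifts: Qs = 3(P − 11) − 49.
New equilibrium: consumers pay $42.6, sellers receive $31.6, Q = 45.8. (Wedge: Pb − Ps = 11.)

Consumers pay $42.6; sellers receive $31.6; quantity = 45.8.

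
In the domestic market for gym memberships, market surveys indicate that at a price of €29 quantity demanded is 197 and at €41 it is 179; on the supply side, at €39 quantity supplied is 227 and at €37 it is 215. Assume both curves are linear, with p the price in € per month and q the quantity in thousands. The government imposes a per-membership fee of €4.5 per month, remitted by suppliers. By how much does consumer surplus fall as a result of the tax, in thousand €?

Consumer surplus falls by €677.88 thousand.

Demand slope: (179 − 197)/(41 − 29) = -1.5, so qd = 240.5 − 1.5p.
Supply slope: (215 − 227)/(37 − 39) = 6, so qs = 6p − 7.
Without the tax, 240.5 − 1.5p = 6p − 7 gives 7.5p = 247.5, so p* = €33 and q* = 191.
With the tax collected from suppliers, supply shifts: qs = 6(p − 4.5) − 7.
Solving gives q = 185.6 with consumers paying €36.6 and suppliers receiving €32.1 (the €4.5 wedge).
ΔCS is the trapezoid between Q = 185.6 and Q = 191 of height €3.6: ½ · (191 + 185.6) · 3.6 = €677.88.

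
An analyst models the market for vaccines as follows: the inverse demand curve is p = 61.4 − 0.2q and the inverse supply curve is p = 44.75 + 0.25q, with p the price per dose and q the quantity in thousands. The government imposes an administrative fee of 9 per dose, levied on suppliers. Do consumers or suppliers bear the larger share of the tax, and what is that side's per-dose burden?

Suppliers bear the larger share: 5 per dose.

Rewrite in direct form: qd = 307 − 5p and qs = 4p − 179.
Without the tax, 307 − 5p = 4p − 179 gives 9p = 486, so p* = 54 and q* = 37.
With the tax collected from suppliers, supply shifts: qs = 4(p − 9) − 179.
New equilibrium: consumers pay 58, suppliers receive 49, q = 17. (Wedge: pb − ps = 9.)
Per-dose burden: consumers 4, suppliers 5.
Suppliers take the larger share because supply is less price-elastic here (demand slope 5 vs supply slope 4).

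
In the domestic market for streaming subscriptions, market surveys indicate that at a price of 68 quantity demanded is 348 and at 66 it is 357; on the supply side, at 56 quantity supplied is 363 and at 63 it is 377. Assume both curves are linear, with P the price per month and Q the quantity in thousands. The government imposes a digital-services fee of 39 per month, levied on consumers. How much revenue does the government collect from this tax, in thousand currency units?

Tax revenue = 12519 thousand.

Demand slope: (357 − 348)/(66 − 68) = -4.5, so Qd = 654 − 4.5P.
Supply slope: (377 − 363)/(63 − 56) = 2, so Qs = 2P + 251.
Without the tax, 654 − 4.5P = 2P + 251 gives 6.5P = 403, so P* = 62 and Q* = 375.
With the tax collected from consumers, demand (in seller-price terms) shifts: Qd = 654 − 4.5(P + 39).
Solving gives Q = 321 with consumers paying 74 and producers receiving 35 (the 39 wedge).
Revenue = t · Q = 39 · 321 = 12519.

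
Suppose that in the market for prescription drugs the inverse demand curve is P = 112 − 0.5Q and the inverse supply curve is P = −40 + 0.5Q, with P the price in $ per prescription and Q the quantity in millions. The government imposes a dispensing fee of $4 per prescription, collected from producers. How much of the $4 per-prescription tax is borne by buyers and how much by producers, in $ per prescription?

Buyers bear $2 per prescription; producers bear $2 per prescription.

Rewrite in direct form: Qd = 224 − 2P and Qs = 2P + 80.
Before the tax: set 224 − 2P = 2P + 80 → P* = $36, Q* = 152.
With the tax collected from producers, supply shifts: Qs = 2(P − 4) + 80.
Solving gives Q = 148 with buyers paying $38 and producers receiving $34 (the $4 wedge).
Burden on buyers: $2; on producers: $2. (They sum to $4.)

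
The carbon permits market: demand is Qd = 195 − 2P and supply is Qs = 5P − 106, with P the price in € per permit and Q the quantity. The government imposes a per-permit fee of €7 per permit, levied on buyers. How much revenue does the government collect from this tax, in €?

Before the tax: set 195 − 2P = 5P − 106 → P* = €43, Q* = 109.
With the tax collected from buyers, demand (in seller-price terms) shifts: Qd = 195 − 2(P + 7).
Solving gives Q = 99 with buyers paying €48 and suppliers receiving €41 (the €7 wedge).
Revenue = t · Q = 7 · 99 = €693.

Tax revenue = €693.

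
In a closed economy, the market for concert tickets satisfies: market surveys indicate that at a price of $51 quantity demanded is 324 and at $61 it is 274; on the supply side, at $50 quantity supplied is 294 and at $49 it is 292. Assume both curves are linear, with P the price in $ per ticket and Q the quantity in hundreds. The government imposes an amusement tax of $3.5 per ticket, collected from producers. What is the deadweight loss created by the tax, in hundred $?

Demand slope: (274 − 324)/(61 − 51) = -5, so Qd = 579 − 5P.
Supply slope: (292 − 294)/(49 − 50) = 2, so Qs = 2P + 194.
Without the tax, 579 − 5P = 2P + 194 gives 7P = 385, so P* = $55 and Q* = 304.
With the tax collected from producers, supply shifts: Qs = 2(P − 3.5) + 194.
Solving gives Q = 299 with consumers paying $56 and producers receiving $52.5 (the $3.5 wedge).
Quantity falls by |ΔQ| = |304 − 299| = 5.
DWL = ½ · t · |ΔQ| = ½ · 3.5 · 5 = $8.75.

Deadweight loss = $8.75 hundred.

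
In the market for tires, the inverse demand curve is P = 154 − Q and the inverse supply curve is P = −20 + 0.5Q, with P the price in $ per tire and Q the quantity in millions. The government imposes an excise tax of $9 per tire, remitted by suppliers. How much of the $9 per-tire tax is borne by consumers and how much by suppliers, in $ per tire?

Inverting to Q(P) form: Qd = 154 − P; Qs = 2P + 40.
Before the tax: set 154 − P = 2P + 40 → P* = $38, Q* = 116.
With the tax collected from suppliers, supply shifts: Qs = 2(P − 9) + 40.
Solving gives Q = 110 with consumers paying $44 and suppliers receiving $35 (the $9 wedge).
Burden on consumers: $6; on suppliers: $3. (They sum to $9.)
The less price-elastic side of the market bears the larger share of a per-unit tax.

Consumers bear $6 per tire; suppliers bear $3 per tire.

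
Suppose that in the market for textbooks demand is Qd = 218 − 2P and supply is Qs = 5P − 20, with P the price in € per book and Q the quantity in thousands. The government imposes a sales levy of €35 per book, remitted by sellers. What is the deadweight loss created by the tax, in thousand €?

Before the tax: set 218 − 2P = 5P − 20 → P* = €34, Q* = 150.
With the tax collected from sellers, supply shifts: Qs = 5(P − 35) − 20.
Solving gives Q = 100 with buyers paying €59 and sellers receiving €24 (the €35 wedge).
Quantity falls by |ΔQ| = |150 − 100| = 50.
DWL = ½ · t · |ΔQ| = ½ · 35 · 50 = €875.

Deadweight loss = €875 thousand.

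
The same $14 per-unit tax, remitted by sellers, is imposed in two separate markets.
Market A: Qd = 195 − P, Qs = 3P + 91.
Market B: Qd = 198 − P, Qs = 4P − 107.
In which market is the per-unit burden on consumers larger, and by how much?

Market A: pre-tax P* = $26, Q* = 169; post-tax Q = 158.5; per-unit burden on consumers = $10.5.
Market B: pre-tax P* = $61, Q* = 137; post-tax Q = 125.8; per-unit burden on consumers = $11.2.
Difference: $10.5 vs $11.2 → market B is larger by $0.7.

Market B, by $0.7.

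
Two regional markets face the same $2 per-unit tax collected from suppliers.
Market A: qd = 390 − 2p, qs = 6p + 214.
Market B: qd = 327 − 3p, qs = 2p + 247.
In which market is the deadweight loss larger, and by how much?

Market A, by $0.6.

Market A: pre-tax p* = $22, q* = 346; post-tax q = 343; deadweight loss = $3.
Market B: pre-tax p* = $16, q* = 279; post-tax q = 276.6; deadweight loss = $2.4.
Difference: $3 vs $2.4 → market A is larger by $0.6.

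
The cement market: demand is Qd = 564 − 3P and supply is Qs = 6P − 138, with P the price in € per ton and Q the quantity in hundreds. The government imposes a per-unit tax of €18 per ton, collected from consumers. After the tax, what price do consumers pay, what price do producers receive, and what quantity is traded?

Consumers pay €90; producers receive €72; quantity = 294.

Before the tax: set 564 − 3P = 6P − 138 → P* = €78, Q* = 330.
With the tax collected from consumers, demand (in seller-price terms) shifts: Qd = 564 − 3(P + 18).
Solving gives Q = 294 with consumers paying €90 and producers receiving €72 (the €18 wedge).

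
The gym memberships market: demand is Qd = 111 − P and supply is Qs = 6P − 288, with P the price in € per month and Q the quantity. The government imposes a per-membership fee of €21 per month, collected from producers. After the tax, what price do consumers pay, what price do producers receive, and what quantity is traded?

Consumers pay €75; producers receive €54; quantity = 36.

Without the tax, 111 − P = 6P − 288 gives 7P = 399, so P* = €57 and Q* = 54.
With the tax collected from producers, supply shifts: Qs = 6(P − 21) − 288.
Solving gives Q = 36 with consumers paying €75 and producers receiving €54 (the €21 wedge).
The less price-elastic side of the market bears the larger share of a per-unit tax.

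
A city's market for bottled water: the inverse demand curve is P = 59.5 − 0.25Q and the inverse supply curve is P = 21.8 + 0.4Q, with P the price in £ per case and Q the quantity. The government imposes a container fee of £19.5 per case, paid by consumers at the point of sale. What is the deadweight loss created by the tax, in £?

Rewrite in direct form: Qd = 238 − 4P and Qs = 2.5P − 54.5.
Without the tax, 238 − 4P = 2.5P − 54.5 gives 6.5P = 292.5, so P* = £45 and Q* = 58.
With the tax collected from consumers, demand (in seller-price terms) shifts: Qd = 238 − 4(P + 19.5).
New equilibrium: consumers pay £52.5, sellers receive £33, Q = 28. (Wedge: Pb − Ps = 19.5.)
Quantity falls by |ΔQ| = |58 − 28| = 30.
DWL = ½ · t · |ΔQ| = ½ · 19.5 · 30 = £292.5.

Deadweight loss = £292.5.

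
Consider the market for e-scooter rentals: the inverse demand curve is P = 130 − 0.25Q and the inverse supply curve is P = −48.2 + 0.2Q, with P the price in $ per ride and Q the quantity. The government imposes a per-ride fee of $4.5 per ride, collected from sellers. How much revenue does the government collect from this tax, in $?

Rewrite in direct form: Qd = 520 − 4P and Qs = 5P + 241.
Without the tax, 520 − 4P = 5P + 241 gives 9P = 279, so P* = $31 and Q* = 396.
With the tax collected from sellers, supply shifts: Qs = 5(P − 4.5) + 241.
Solving gives Q = 386 with consumers paying $33.5 and sellers receiving $29 (the $4.5 wedge).
Revenue = t · Q = 4.5 · 386 = $1737.

Tax revenue = $1737.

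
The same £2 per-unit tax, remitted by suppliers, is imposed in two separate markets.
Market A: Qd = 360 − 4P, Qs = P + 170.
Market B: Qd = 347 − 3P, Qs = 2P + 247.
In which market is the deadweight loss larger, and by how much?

Market B, by £0.8.

Market A: pre-tax P* = £38, Q* = 208; post-tax Q = 206.4; deadweight loss = £1.6.
Market B: pre-tax P* = £20, Q* = 287; post-tax Q = 284.6; deadweight loss = £2.4.
Difference: £1.6 vs £2.4 → market B is larger by £0.8.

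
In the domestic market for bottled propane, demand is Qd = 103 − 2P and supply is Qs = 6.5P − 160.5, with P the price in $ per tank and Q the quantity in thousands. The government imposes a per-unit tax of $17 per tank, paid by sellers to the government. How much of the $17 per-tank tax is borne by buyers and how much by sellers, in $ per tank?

Before the tax: set 103 − 2P = 6.5P − 160.5 → P* = $31, Q* = 41.
With the tax collected from sellers, supply shifts: Qs = 6.5(P − 17) − 160.5.
Solving gives Q = 15 with buyers paying $44 and sellers receiving $27 (the $17 wedge).
Burden on buyers: $13; on sellers: $4. (They sum to $17.)
The less price-elastic side of the market bears the larger share of a per-unit tax.

Buyers bear $13 per tank; sellers bear $4 per tank.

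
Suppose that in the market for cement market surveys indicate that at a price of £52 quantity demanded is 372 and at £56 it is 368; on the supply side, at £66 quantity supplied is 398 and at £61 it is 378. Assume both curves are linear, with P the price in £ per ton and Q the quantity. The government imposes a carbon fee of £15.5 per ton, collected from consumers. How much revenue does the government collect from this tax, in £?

Tax revenue = £5480.8.

Demand slope: (368 − 372)/(56 − 52) = -1, so Qd = 424 − P.
Supply slope: (378 − 398)/(61 − 66) = 4, so Qs = 4P + 134.
Without the tax, 424 − P = 4P + 134 gives 5P = 290, so P* = £58 and Q* = 366.
With the tax collected from consumers, demand (in seller-price terms) shifts: Qd = 424 − (P + 15.5).
Solving gives Q = 353.6 with consumers paying £70.4 and producers receiving £54.9 (the £15.5 wedge).
Revenue = t · Q = 15.5 · 353.6 = £5480.8.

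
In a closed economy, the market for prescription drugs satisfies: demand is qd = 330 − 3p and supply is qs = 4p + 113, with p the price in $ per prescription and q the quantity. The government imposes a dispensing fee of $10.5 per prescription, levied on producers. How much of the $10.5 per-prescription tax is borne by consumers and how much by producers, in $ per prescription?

Without the tax, 330 − 3p = 4p + 113 gives 7p = 217, so p* = $31 and q* = 237.
With the tax collected from producers, supply shifts: qs = 4(p − 10.5) + 113.
New equilibrium: consumers pay $37, producers receive $26.5, q = 219. (Wedge: pb − ps = 10.5.)
Burden on consumers: $6; on producers: $4.5. (They sum to $10.5.)

Consumers bear $6 per prescription; producers bear $4.5 per prescription.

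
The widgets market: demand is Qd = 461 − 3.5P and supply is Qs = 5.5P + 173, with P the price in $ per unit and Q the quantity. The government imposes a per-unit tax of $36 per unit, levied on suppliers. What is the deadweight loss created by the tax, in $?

Deadweight loss = $1386.

Without the tax, 461 − 3.5P = 5.5P + 173 gives 9P = 288, so P* = $32 and Q* = 349.
With the tax collected from suppliers, supply shifts: Qs = 5.5(P − 36) + 173.
Solving gives Q = 272 with consumers paying $54 and suppliers receiving $18 (the $36 wedge).
Quantity falls by |ΔQ| = |349 − 272| = 77.
DWL = ½ · t · |ΔQ| = ½ · 36 · 77 = $1386.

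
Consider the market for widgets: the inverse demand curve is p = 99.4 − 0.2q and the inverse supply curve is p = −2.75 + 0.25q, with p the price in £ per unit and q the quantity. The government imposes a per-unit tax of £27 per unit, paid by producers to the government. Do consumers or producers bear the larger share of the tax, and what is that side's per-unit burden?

Producers bear the larger share: £15 per unit.

Inverting to q(p) form: qd = 497 − 5p; qs = 4p + 11.
Before the tax: set 497 − 5p = 4p + 11 → p* = £54, q* = 227.
With the tax collected from producers, supply shifts: qs = 4(p − 27) + 11.
New equilibrium: consumers pay £66, producers receive £39, q = 167. (Wedge: pb − ps = 27.)
Per-unit burden: consumers £12, producers £15.
Producers take the larger share because supply is less price-elastic here (demand slope 5 vs supply slope 4).
The less price-elastic side of the market bears the larger share of a per-unit tax.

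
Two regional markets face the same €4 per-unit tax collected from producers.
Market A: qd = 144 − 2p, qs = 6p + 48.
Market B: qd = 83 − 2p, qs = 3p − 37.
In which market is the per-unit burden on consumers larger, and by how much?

Market A, by €0.6.

Market A: pre-tax p* = €12, q* = 120; post-tax q = 114; per-unit burden on consumers = €3.
Market B: pre-tax p* = €24, q* = 35; post-tax q = 30.2; per-unit burden on consumers = €2.4.
Difference: €3 vs €2.4 → market A is larger by €0.6.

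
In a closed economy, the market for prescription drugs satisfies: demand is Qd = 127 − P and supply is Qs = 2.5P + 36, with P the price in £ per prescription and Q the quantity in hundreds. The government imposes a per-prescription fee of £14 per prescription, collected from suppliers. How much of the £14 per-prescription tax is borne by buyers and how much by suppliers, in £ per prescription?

Without the tax, 127 − P = 2.5P + 36 gives 3.5P = 91, so P* = £26 and Q* = 101.
With the tax collected from suppliers, supply shifts: Qs = 2.5(P − 14) + 36.
Solving gives Q = 91 with buyers paying £36 and suppliers receiving £22 (the £14 wedge).
Burden on buyers: £10; on suppliers: £4. (They sum to £14.)

Buyers bear £10 per prescription; suppliers bear £4 per prescription.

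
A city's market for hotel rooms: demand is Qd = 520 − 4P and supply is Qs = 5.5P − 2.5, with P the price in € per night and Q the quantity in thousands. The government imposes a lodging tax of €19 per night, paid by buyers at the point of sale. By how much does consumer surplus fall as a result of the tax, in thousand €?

Consumer surplus falls by €3058 thousand.

Without the tax, 520 − 4P = 5.5P − 2.5 gives 9.5P = 522.5, so P* = €55 and Q* = 300.
With the tax collected from buyers, demand (in seller-price terms) shifts: Qd = 520 − 4(P + 19).
Solving gives Q = 256 with buyers paying €66 and producers receiving €47 (the €19 wedge).
ΔCS is the trapezoid between Q = 256 and Q = 300 of height €11: ½ · (300 + 256) · 11 = €3058.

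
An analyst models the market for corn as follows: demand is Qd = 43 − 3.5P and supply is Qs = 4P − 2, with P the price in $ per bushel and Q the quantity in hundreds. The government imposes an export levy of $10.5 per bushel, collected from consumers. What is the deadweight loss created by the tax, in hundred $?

Before the tax: set 43 − 3.5P = 4P − 2 → P* = $6, Q* = 22.
With the tax collected from consumers, demand (in seller-price terms) shifts: Qd = 43 − 3.5(P + 10.5).
Solving gives Q = 2.4 with consumers paying $11.6 and producers receiving $1.1 (the $10.5 wedge).
Quantity falls by |ΔQ| = |22 − 2.4| = 19.6.
DWL = ½ · t · |ΔQ| = ½ · 10.5 · 19.6 = $102.9.

Deadweight loss = $102.9 hundred.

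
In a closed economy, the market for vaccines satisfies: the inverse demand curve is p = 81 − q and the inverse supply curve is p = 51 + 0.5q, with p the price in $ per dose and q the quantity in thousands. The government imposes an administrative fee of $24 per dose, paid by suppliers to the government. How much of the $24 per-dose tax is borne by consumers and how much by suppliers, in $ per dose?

Consumers bear $16 per dose; suppliers bear $8 per dose.

Rewrite in direct form: qd = 81 − p and qs = 2p − 102.
Before the tax: set 81 − p = 2p − 102 → p* = $61, q* = 20.
With the tax collected from suppliers, supply shifts: qs = 2(p − 24) − 102.
New equilibrium: consumers pay $77, suppliers receive $53, q = 4. (Wedge: pb − ps = 24.)
Burden on consumers: $16; on suppliers: $8. (They sum to $24.)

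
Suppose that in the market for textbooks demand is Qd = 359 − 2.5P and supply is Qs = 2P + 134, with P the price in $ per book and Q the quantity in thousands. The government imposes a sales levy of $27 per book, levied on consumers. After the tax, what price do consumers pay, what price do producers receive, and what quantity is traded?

Before the tax: set 359 − 2.5P = 2P + 134 → P* = $50, Q* = 234.
With the tax collected from consumers, demand (in seller-price terms) shifts: Qd = 359 − 2.5(P + 27).
Solving gives Q = 204 with consumers paying $62 and producers receiving $35 (the $27 wedge).
The less price-elastic side of the market bears the larger share of a per-unit tax.

Consumers pay $62; producers receive $35; quantity = 204.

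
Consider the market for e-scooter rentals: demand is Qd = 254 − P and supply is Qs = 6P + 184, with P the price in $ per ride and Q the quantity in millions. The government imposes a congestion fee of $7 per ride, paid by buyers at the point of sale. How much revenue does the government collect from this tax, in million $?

Without the tax, 254 − P = 6P + 184 gives 7P = 70, so P* = $10 and Q* = 244.
With the tax collected from buyers, demand (in seller-price terms) shifts: Qd = 254 − (P + 7).
Solving gives Q = 238 with buyers paying $16 and sellers receiving $9 (the $7 wedge).
Revenue = t · Q = 7 · 238 = $1666.

Tax revenue = $1666 million.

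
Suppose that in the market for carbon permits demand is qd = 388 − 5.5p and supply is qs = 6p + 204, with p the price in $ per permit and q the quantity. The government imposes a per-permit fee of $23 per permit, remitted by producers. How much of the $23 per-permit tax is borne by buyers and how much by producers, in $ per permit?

Buyers bear $12 per permit; producers bear $11 per permit.

Before the tax: set 388 − 5.5p = 6p + 204 → p* = $16, q* = 300.
With the tax collected from producers, supply shifts: qs = 6(p − 23) + 204.
New equilibrium: buyers pay $28, producers receive $5, q = 234. (Wedge: pb − ps = 23.)
Burden on buyers: $12; on producers: $11. (They sum to $23.)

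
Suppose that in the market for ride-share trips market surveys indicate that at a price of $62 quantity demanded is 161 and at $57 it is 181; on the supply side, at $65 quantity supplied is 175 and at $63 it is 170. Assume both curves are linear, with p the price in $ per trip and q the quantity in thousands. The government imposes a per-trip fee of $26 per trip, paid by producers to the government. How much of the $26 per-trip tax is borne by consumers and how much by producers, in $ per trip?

Consumers bear $10 per trip; producers bear $16 per trip.

Demand slope: (181 − 161)/(57 − 62) = -4, so qd = 409 − 4p.
Supply slope: (170 − 175)/(63 − 65) = 2.5, so qs = 2.5p + 12.5.
Before the tax: set 409 − 4p = 2.5p + 12.5 → p* = $61, q* = 165.
With the tax collected from producers, supply shifts: qs = 2.5(p − 26) + 12.5.
New equilibrium: consumers pay $71, producers receive $45, q = 125. (Wedge: pb − ps = 26.)
Burden on consumers: $10; on producers: $16. (They sum to $26.)
The less price-elastic side of the market bears the larger share of a per-unit tax.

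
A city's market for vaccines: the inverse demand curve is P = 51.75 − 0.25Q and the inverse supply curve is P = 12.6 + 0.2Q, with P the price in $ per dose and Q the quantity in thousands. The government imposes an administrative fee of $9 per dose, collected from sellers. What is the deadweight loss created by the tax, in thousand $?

Inverting to Q(P) form: Qd = 207 − 4P; Qs = 5P − 63.
Without the tax, 207 − 4P = 5P − 63 gives 9P = 270, so P* = $30 and Q* = 87.
With the tax collected from sellers, supply shifts: Qs = 5(P − 9) − 63.
New equilibrium: consumers pay $35, sellers receive $26, Q = 67. (Wedge: Pb − Ps = 9.)
Quantity falls by |ΔQ| = |87 − 67| = 20.
DWL = ½ · t · |ΔQ| = ½ · 9 · 20 = $90.

Deadweight loss = $90 thousand.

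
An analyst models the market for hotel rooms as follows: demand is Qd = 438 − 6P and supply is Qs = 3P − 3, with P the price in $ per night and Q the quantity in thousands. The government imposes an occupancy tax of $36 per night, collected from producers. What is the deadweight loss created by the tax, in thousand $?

Deadweight loss = $1296 thousand.

Without the tax, 438 − 6P = 3P − 3 gives 9P = 441, so P* = $49 and Q* = 144.
With the tax collected from producers, supply shifts: Qs = 3(P − 36) − 3.
New equilibrium: buyers pay $61, producers receive $25, Q = 72. (Wedge: Pb − Ps = 36.)
Quantity falls by |ΔQ| = |144 − 72| = 72.
DWL = ½ · t · |ΔQ| = ½ · 36 · 72 = $1296.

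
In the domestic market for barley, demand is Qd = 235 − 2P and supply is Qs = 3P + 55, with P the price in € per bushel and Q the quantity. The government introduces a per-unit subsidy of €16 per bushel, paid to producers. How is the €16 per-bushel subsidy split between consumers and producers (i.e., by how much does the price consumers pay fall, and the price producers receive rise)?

Consumers gain €9.6 per bushel; producers gain €6.4 per bushel.

Before the subsidy: set 235 − 2P = 3P + 55 → P* = €36, Q* = 163.
With a per-unit subsidy paid to producers, each receives P + 16 per unit sold, so supply becomes Qs = 3(P + 16) + 55.
Solving gives Q = 182.2 with consumers paying €26.4 and producers receiving €42.4 (the €16 wedge).
Gain to consumers: €9.6; to producers: €6.4. (They sum to €16.)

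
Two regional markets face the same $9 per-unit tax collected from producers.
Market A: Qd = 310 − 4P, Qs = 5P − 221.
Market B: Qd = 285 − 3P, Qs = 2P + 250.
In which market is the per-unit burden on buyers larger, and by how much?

Market A: pre-tax P* = $59, Q* = 74; post-tax Q = 54; per-unit burden on buyers = $5.
Market B: pre-tax P* = $7, Q* = 264; post-tax Q = 253.2; per-unit burden on buyers = $3.6.
Difference: $5 vs $3.6 → market A is larger by $1.4.

Market A, by $1.4.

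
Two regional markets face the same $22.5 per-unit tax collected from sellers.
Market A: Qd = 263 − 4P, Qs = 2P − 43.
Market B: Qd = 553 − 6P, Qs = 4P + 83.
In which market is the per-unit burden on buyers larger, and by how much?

Market B, by $1.5.

Market A: pre-tax P* = $51, Q* = 59; post-tax Q = 29; per-unit burden on buyers = $7.5.
Market B: pre-tax P* = $47, Q* = 271; post-tax Q = 217; per-unit burden on buyers = $9.
Difference: $7.5 vs $9 → market B is larger by $1.5.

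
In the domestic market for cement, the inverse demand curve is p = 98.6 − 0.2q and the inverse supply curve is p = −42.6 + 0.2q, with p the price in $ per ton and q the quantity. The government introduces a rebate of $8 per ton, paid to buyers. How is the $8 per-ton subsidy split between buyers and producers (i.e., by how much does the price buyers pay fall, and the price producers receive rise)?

Buyers gain $4 per ton; producers gain $4 per ton.

Rewrite in direct form: qd = 493 − 5p and qs = 5p + 213.
Without the subsidy, 493 − 5p = 5p + 213 gives 10p = 280, so p* = $28 and q* = 353.
With a per-unit subsidy paid to buyers, each effectively pays p − 8, so demand becomes qd = 493 − 5(p − 8).
Solving gives q = 373 with buyers paying $24 and producers receiving $32 (the $8 wedge).
Gain to buyers: $4; to producers: $4. (They sum to $8.)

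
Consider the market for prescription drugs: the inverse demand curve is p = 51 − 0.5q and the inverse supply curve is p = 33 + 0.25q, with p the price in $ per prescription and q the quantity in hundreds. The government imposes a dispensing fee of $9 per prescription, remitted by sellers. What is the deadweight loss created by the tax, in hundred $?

Deadweight loss = $54 hundred.

Rewrite in direct form: qd = 102 − 2p and qs = 4p − 132.
Without the tax, 102 − 2p = 4p − 132 gives 6p = 234, so p* = $39 and q* = 24.
With the tax collected from sellers, supply shifts: qs = 4(p − 9) − 132.
New equilibrium: buyers pay $45, sellers receive $36, q = 12. (Wedge: pb − ps = 9.)
Quantity falls by |ΔQ| = |24 − 12| = 12.
DWL = ½ · t · |ΔQ| = ½ · 9 · 12 = $54.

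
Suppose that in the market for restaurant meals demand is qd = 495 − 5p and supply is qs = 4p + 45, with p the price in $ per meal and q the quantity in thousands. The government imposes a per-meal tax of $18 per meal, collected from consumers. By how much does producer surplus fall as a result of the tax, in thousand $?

Before the tax: set 495 − 5p = 4p + 45 → p* = $50, q* = 245.
With the tax collected from consumers, demand (in seller-price terms) shifts: qd = 495 − 5(p + 18).
New equilibrium: consumers pay $58, sellers receive $40, q = 205. (Wedge: pb − ps = 18.)
ΔPS is the trapezoid between Q = 205 and Q = 245 of height $10: ½ · (245 + 205) · 10 = $2250.

Producer surplus falls by $2250 thousand.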